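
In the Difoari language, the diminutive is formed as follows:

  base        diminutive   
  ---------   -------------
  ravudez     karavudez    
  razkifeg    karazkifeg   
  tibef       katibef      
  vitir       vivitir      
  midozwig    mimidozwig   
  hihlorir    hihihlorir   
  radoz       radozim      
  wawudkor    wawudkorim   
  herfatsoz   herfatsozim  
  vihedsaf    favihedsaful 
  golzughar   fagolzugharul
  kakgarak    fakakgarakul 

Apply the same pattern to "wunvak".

razkifeg and midozwig both end in -g yet inflect differently (karazkifeg, mimidozwig), so the final letter is not what conditions the rule; the last vowel is.
"wunvak" has last vowel 'a'. The stems whose last vowel is 'a' (vihedsaf → favihedsaful, golzughar → fagolzugharul, kakgarak → fakakgarakul) add fa- … -ul around the stem.
So wunvak → fawunvakul.

fawunvakul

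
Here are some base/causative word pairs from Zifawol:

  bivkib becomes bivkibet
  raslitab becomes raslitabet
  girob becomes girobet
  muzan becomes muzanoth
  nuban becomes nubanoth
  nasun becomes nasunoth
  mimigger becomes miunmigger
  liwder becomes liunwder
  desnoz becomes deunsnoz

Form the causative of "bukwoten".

bukwotenoth

"bukwoten" ends in -n. The stems ending in -n (muzan → muzanoth, nuban → nubanoth, nasun → nasunoth) add -oth.
The other patterns: stems ending in -b add -et; stems ending in -r or -z insert -un- after the first vowel.
So bukwoten → bukwotenoth.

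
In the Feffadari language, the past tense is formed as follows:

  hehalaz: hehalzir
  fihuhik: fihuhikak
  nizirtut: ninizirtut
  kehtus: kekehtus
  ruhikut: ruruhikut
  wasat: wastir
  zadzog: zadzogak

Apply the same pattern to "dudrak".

dudrkir

"dudrak" has last vowel 'a'. The stems whose last vowel is 'a' (hehalaz → hehalzir, wasat → wastir) delete the last vowel and add -ir.
The other patterns: stems whose last vowel is 'u' repeat the first consonant+vowel as a prefix; stems whose last vowel is 'i' or 'o' add -ak.
So dudrak → dudrkir.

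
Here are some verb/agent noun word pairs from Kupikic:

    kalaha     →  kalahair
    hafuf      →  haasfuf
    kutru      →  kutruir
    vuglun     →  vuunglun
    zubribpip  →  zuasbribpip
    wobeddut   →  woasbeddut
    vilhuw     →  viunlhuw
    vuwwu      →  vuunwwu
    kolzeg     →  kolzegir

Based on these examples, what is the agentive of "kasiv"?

"kasiv" begins with k-. The stems beginning with k- (kolzeg → kolzegir, kalaha → kalahair, kutru → kutruir) add -ir.
The other patterns: stems beginning with v- insert -un- after the first vowel; stems beginning with h-, w- or z- insert -as- after the first vowel.
So kasiv → kasivir.

kasivir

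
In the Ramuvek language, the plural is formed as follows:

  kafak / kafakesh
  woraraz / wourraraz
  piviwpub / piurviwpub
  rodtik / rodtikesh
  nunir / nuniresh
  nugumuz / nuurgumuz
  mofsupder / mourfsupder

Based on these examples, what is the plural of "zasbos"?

zasbosesh

nunir and mofsupder both end in -r yet inflect differently (nuniresh, mourfsupder), so the final letter is not what conditions the rule; the number of vowels is.
"zasbos" has 2 vowels. The stems with 2 vowels (kafak → kafakesh, nunir → nuniresh, rodtik → rodtikesh) add -esh.
So zasbos → zasbosesh.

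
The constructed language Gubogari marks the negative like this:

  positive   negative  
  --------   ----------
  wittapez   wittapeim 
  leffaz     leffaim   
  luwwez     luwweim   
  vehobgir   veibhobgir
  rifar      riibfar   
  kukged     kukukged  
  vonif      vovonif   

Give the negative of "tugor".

"tugor" ends in -r. The stems ending in -r (vehobgir → veibhobgir, rifar → riibfar) insert -ib- after the first vowel.
The other patterns: stems ending in -z drop the final letter and add -im; stems ending in -d or -f repeat the first consonant+vowel as a prefix.
So tugor → tuibgor.

tuibgor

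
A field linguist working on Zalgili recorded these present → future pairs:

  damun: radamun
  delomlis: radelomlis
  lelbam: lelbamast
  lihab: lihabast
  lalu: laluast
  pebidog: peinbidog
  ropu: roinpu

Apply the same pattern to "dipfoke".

radipfoke

lalu and ropu both end in -u yet inflect differently (laluast, roinpu), so the final letter is not what conditions the rule; the first letter is.
"dipfoke" begins with d-. The stems beginning with d- (damun → radamun, delomlis → radelomlis) add the prefix ra-.
So dipfoke → radipfoke.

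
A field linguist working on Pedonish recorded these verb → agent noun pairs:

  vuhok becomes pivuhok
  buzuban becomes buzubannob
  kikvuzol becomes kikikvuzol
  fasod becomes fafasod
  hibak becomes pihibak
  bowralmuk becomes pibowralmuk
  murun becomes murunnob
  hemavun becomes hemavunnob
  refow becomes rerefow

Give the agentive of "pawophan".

pawophannob

"pawophan" ends in -n. The stems ending in -n (hemavun → hemavunnob, buzuban → buzubannob, murun → murunnob) double the final consonant and add -ob.
The other patterns: stems ending in -k add the prefix pi-; stems ending in -d, -l or -w repeat the first consonant+vowel as a prefix.
So pawophan → pawophannob.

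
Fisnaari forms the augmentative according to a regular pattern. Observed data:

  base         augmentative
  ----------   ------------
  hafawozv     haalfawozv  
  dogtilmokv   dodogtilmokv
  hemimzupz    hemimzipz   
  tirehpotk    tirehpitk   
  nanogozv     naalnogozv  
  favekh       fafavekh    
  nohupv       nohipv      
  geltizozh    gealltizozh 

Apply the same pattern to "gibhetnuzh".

favekh and geltizozh both end in -h yet inflect differently (fafavekh, gealltizozh), so the final letter is not what conditions the rule; the second-to-last letter is.
"gibhetnuzh" has second-to-last letter 'z'. The stems whose second-to-last letter is 'z' (geltizozh → gealltizozh, nanogozv → naalnogozv, hafawozv → haalfawozv) insert -al- after the first vowel.
The other patterns: stems whose second-to-last letter is 'k' repeat the first consonant+vowel as a prefix; stems whose second-to-last letter is 'p' or 't' change the last vowel to 'i'.
So gibhetnuzh → gialbhetnuzh.

gialbhetnuzh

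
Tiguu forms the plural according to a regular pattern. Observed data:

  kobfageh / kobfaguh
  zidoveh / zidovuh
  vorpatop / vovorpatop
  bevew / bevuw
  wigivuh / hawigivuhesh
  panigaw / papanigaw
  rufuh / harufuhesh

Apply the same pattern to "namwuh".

kobfageh and rufuh both end in -h yet inflect differently (kobfaguh, harufuhesh), so the final letter is not what conditions the rule; the last vowel is.
"namwuh" has last vowel 'u'. The stems whose last vowel is 'u' (rufuh → harufuhesh, wigivuh → hawigivuhesh) add ha- … -esh around the stem.
The other patterns: stems whose last vowel is 'e' change the last vowel to 'u'; stems whose last vowel is 'a' or 'o' repeat the first consonant+vowel as a prefix.
So namwuh → hanamwuhesh.

hanamwuhesh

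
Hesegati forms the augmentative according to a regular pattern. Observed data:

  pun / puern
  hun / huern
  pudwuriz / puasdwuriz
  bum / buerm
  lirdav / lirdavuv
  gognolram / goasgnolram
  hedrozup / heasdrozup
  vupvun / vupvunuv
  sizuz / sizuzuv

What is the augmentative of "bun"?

buern

pun and vupvun both end in -n yet inflect differently (puern, vupvunuv), so the final letter is not what conditions the rule; the number of vowels is.
"bun" has 1 vowel. The stems with 1 vowel (pun → puern, bum → buerm, hun → huern) insert -er- after the first vowel.
So bun → buern.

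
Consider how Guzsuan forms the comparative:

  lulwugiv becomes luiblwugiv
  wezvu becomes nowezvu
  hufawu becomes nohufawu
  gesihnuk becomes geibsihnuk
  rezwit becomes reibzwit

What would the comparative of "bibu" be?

"bibu" ends in a vowel. The stems ending in a vowel (hufawu → nohufawu, wezvu → nowezvu) add the prefix no-.
The other pattern: stems ending in a consonant insert -ib- after the first vowel.
So bibu → nobibu.

nobibu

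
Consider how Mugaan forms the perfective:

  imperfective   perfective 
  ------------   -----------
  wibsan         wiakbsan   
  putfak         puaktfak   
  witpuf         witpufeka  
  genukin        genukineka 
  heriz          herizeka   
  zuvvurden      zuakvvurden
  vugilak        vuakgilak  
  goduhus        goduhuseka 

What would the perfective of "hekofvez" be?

heakkofvez

wibsan and genukin both end in -n yet inflect differently (wiakbsan, genukineka), so the final letter is not what conditions the rule; the last vowel is.
"hekofvez" has last vowel 'e'. The one such stem in the data (zuvvurden → zuakvvurden) inserts -ak- after the first vowel (as do putfak, vugilak), so the same rule applies.
The other pattern: stems whose last vowel is 'i' or 'u' add -eka.
So hekofvez → heakkofvez.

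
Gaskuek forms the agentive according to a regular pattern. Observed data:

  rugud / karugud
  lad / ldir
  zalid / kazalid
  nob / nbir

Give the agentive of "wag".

rugud and lad both end in -d yet inflect differently (karugud, ldir), so the final letter is not what conditions the rule; the number of vowels is.
"wag" has 1 vowel. The stems with 1 vowel (nob → nbir, lad → ldir) delete the last vowel and add -ir.
The other pattern: stems with 2 vowels add the prefix ka-.
So wag → wgir.

wgir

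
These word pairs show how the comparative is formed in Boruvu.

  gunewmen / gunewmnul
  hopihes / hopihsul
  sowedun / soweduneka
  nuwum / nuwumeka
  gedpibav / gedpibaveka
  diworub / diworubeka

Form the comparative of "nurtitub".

gunewmen and sowedun both end in -n yet inflect differently (gunewmnul, soweduneka), so the final letter is not what conditions the rule; the last vowel is.
"nurtitub" has last vowel 'u'. The stems whose last vowel is 'u' (sowedun → soweduneka, nuwum → nuwumeka, diworub → diworubeka) add -eka.
So nurtitub → nurtitubeka.

nurtitubeka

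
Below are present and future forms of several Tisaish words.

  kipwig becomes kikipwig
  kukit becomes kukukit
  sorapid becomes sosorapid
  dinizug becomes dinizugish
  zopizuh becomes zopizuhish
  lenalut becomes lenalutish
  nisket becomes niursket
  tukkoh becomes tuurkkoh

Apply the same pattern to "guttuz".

"guttuz" has last vowel 'u'. The stems whose last vowel is 'u' (dinizug → dinizugish, zopizuh → zopizuhish, lenalut → lenalutish) add -ish.
So guttuz → guttuzish.

guttuzish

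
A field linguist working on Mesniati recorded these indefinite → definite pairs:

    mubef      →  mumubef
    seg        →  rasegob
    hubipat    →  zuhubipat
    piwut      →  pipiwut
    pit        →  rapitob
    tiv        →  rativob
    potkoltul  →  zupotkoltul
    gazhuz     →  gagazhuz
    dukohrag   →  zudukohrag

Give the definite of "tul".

ratulob

"tul" has 1 vowel. The stems with 1 vowel (tiv → rativob, pit → rapitob, seg → rasegob) add ra- … -ob around the stem.
So tul → ratulob.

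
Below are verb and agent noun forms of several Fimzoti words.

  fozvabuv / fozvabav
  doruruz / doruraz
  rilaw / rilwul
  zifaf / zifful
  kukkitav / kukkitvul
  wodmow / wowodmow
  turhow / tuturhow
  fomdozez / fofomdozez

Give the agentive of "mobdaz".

mobdzul

fozvabuv and kukkitav both end in -v yet inflect differently (fozvabav, kukkitvul), so the final letter is not what conditions the rule; the last vowel is.
"mobdaz" has last vowel 'a'. The stems whose last vowel is 'a' (rilaw → rilwul, zifaf → zifful, kukkitav → kukkitvul) delete the last vowel and add -ul.
So mobdaz → mobdzul.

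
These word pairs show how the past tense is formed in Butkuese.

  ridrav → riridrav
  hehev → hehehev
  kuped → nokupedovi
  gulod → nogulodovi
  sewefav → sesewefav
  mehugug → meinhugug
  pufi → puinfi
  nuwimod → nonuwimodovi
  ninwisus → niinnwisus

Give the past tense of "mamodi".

mainmodi

hehev and kuped both have last vowel 'e' yet inflect differently (hehehev, nokupedovi), so the last vowel is not what conditions the rule; the final letter is.
"mamodi" ends in -i. The one such stem in the data (pufi → puinfi) inserts -in- after the first vowel (as do mehugug, ninwisus), so the same rule applies.
The other patterns: stems ending in -v repeat the first consonant+vowel as a prefix; stems ending in -d add no- … -ovi around the stem.
So mamodi → mainmodi.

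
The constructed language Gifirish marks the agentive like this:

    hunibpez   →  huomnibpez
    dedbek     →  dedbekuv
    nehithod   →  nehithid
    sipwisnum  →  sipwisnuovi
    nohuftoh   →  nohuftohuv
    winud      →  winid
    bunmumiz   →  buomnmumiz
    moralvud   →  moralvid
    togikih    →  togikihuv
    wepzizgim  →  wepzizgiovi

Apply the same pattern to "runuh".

runuhuv

moralvud and sipwisnum both have last vowel 'u' yet inflect differently (moralvid, sipwisnuovi), so the last vowel is not what conditions the rule; the final letter is.
"runuh" ends in -h. The stems ending in -h (togikih → togikihuv, nohuftoh → nohuftohuv) add -uv.
The other patterns: stems ending in -d change the last vowel to 'i'; stems ending in -m drop the final letter and add -ovi; stems ending in -z insert -om- after the first vowel.
So runuh → runuhuv.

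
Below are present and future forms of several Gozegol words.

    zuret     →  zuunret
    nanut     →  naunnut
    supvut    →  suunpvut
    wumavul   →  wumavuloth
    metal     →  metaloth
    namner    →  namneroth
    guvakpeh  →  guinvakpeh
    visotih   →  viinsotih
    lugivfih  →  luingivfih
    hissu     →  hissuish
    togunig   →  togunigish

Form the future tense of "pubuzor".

"pubuzor" ends in -r. The one such stem in the data (namner → namneroth) adds -oth, so the same rule applies.
The other patterns: stems ending in -t insert -un- after the first vowel; stems ending in -h insert -in- after the first vowel; stems ending in -g or -u add -ish.
So pubuzor → pubuzoroth.

pubuzoroth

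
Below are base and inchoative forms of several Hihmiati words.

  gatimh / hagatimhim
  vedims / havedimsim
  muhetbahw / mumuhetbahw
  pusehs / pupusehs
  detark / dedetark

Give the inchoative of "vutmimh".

havutmimhim

vedims and pusehs both end in -s yet inflect differently (havedimsim, pupusehs), so the final letter is not what conditions the rule; the second-to-last letter is.
"vutmimh" has second-to-last letter 'm'. The stems whose second-to-last letter is 'm' (gatimh → hagatimhim, vedims → havedimsim) add ha- … -im around the stem.
The other pattern: stems whose second-to-last letter is 'h' or 'r' repeat the first consonant+vowel as a prefix.
So vutmimh → havutmimhim.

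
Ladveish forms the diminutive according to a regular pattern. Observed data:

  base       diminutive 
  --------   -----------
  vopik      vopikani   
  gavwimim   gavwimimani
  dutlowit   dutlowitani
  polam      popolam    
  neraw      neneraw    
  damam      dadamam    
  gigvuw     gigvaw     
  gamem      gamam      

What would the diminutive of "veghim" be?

veghimani

gavwimim and polam both end in -m yet inflect differently (gavwimimani, popolam), so the final letter is not what conditions the rule; the last vowel is.
"veghim" has last vowel 'i'. The stems whose last vowel is 'i' (vopik → vopikani, gavwimim → gavwimimani, dutlowit → dutlowitani) add -ani.
The other patterns: stems whose last vowel is 'a' repeat the first consonant+vowel as a prefix; stems whose last vowel is 'e' or 'u' change the last vowel to 'a'.
So veghim → veghimani.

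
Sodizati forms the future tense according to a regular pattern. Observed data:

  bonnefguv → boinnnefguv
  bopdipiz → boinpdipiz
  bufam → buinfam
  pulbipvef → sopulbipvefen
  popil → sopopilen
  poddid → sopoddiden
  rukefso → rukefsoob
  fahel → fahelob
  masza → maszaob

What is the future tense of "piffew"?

"piffew" begins with p-. The stems beginning with p- (pulbipvef → sopulbipvefen, popil → sopopilen, poddid → sopoddiden) add so- … -en around the stem.
So piffew → sopiffewen.

sopiffewen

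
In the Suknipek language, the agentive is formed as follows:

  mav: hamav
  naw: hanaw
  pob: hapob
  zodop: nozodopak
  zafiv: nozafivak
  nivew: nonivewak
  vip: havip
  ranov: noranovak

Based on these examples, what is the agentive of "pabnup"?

nopabnupak

ranov and mav both end in -v yet inflect differently (noranovak, hamav), so the final letter is not what conditions the rule; the number of vowels is.
"pabnup" has 2 vowels. The stems with 2 vowels (nivew → nonivewak, ranov → noranovak, zodop → nozodopak) add no- … -ak around the stem.
The other pattern: stems with 1 vowel add the prefix ha-.
So pabnup → nopabnupak.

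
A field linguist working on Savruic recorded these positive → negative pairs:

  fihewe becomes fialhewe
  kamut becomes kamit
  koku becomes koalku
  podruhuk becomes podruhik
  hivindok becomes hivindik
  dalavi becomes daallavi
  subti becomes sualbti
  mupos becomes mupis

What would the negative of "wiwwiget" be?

koku and podruhuk both have last vowel 'u' yet inflect differently (koalku, podruhik), so the last vowel is not what conditions the rule; whether the stem ends in a vowel or a consonant is.
"wiwwiget" ends in a consonant. The stems ending in a consonant (hivindok → hivindik, podruhuk → podruhik, mupos → mupis) change the last vowel to 'i'.
So wiwwiget → wiwwigit.

wiwwigit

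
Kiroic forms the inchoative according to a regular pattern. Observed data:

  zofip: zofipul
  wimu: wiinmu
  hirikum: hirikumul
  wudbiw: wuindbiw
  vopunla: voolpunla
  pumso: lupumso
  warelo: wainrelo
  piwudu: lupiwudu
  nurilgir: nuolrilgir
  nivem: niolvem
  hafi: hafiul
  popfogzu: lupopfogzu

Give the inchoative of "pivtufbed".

lupivtufbed

warelo and pumso both end in -o yet inflect differently (wainrelo, lupumso), so the final letter is not what conditions the rule; the first letter is.
"pivtufbed" begins with p-. The stems beginning with p- (pumso → lupumso, piwudu → lupiwudu, popfogzu → lupopfogzu) add the prefix lu-.
The other patterns: stems beginning with h- or z- add -ul; stems beginning with w- insert -in- after the first vowel; stems beginning with n- or v- insert -ol- after the first vowel.
So pivtufbed → lupivtufbed.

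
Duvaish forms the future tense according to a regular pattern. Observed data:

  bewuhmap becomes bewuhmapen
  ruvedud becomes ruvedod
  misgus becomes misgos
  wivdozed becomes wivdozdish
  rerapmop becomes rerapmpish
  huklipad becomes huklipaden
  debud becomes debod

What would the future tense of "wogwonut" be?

"wogwonut" has last vowel 'u'. The stems whose last vowel is 'u' (misgus → misgos, ruvedud → ruvedod, debud → debod) change the last vowel to 'o'.
The other patterns: stems whose last vowel is 'a' add -en; stems whose last vowel is 'e' or 'o' delete the last vowel and add -ish.
So wogwonut → wogwonot.

wogwonot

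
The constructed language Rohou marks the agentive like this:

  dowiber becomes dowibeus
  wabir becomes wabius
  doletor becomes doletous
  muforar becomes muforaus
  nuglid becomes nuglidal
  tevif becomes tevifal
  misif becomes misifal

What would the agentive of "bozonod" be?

bozonodal

wabir and nuglid both have last vowel 'i' yet inflect differently (wabius, nuglidal), so the last vowel is not what conditions the rule; the final letter is.
"bozonod" ends in -d. The one such stem in the data (nuglid → nuglidal) adds -al, so the same rule applies.
The other pattern: stems ending in -r drop the final letter and add -us.
So bozonod → bozonodal.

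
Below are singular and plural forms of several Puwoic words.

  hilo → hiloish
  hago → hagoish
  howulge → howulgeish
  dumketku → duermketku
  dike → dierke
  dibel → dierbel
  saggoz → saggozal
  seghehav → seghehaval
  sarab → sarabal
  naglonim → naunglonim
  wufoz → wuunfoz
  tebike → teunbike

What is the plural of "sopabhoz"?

"sopabhoz" begins with s-. The stems beginning with s- (saggoz → saggozal, seghehav → seghehaval, sarab → sarabal) add -al.
So sopabhoz → sopabhozal.

sopabhozal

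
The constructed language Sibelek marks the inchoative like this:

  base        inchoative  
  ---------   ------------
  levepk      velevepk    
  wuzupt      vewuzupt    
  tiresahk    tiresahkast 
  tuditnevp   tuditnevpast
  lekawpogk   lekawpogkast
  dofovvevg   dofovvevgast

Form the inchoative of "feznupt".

vefeznupt

levepk and tiresahk both end in -k yet inflect differently (velevepk, tiresahkast), so the final letter is not what conditions the rule; the second-to-last letter is.
"feznupt" has second-to-last letter 'p'. The stems whose second-to-last letter is 'p' (levepk → velevepk, wuzupt → vewuzupt) add the prefix ve-.
So feznupt → vefeznupt.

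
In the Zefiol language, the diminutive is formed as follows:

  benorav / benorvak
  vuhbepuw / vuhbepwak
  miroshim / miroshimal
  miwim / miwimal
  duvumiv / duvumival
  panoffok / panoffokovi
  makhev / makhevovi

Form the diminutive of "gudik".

gudikal

benorav and duvumiv both end in -v yet inflect differently (benorvak, duvumival), so the final letter is not what conditions the rule; the last vowel is.
"gudik" has last vowel 'i'. The stems whose last vowel is 'i' (miroshim → miroshimal, miwim → miwimal, duvumiv → duvumival) add -al.
So gudik → gudikal.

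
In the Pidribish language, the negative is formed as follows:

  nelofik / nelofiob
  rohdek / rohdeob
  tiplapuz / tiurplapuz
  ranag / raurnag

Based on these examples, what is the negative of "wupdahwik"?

wupdahwiob

rohdek and ranag both begin with r- yet inflect differently (rohdeob, raurnag), so the first letter is not what conditions the rule; the final letter is.
"wupdahwik" ends in -k. The stems ending in -k (nelofik → nelofiob, rohdek → rohdeob) drop the final letter and add -ob.
The other pattern: stems ending in -g or -z insert -ur- after the first vowel.
So wupdahwik → wupdahwiob.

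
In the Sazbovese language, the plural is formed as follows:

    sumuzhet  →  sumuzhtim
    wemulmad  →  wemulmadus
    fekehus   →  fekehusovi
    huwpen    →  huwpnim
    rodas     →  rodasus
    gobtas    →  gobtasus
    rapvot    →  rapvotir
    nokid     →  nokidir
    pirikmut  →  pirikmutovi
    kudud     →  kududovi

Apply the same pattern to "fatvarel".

fatvarlim

fekehus and gobtas both end in -s yet inflect differently (fekehusovi, gobtasus), so the final letter is not what conditions the rule; the last vowel is.
"fatvarel" has last vowel 'e'. The stems whose last vowel is 'e' (huwpen → huwpnim, sumuzhet → sumuzhtim) delete the last vowel and add -im.
So fatvarel → fatvarlim.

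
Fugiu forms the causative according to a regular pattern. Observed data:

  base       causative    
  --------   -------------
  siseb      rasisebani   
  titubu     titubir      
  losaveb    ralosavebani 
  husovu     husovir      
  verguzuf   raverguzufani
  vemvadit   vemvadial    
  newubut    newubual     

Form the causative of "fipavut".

"fipavut" ends in -t. The stems ending in -t (newubut → newubual, vemvadit → vemvadial) drop the final letter and add -al.
So fipavut → fipavual.

fipavual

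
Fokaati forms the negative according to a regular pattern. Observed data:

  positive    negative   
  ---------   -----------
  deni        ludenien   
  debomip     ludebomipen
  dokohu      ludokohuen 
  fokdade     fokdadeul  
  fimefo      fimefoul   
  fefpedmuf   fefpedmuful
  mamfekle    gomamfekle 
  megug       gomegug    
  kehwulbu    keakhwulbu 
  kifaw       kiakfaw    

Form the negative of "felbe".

"felbe" begins with f-. The stems beginning with f- (fokdade → fokdadeul, fimefo → fimefoul, fefpedmuf → fefpedmuful) add -ul.
So felbe → felbeul.

felbeul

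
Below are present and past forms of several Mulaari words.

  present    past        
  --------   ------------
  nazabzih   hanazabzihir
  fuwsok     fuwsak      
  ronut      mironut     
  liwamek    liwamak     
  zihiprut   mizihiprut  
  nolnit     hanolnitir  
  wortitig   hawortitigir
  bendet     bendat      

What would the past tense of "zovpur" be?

"zovpur" has last vowel 'u'. The stems whose last vowel is 'u' (zihiprut → mizihiprut, ronut → mironut) add the prefix mi-.
The other patterns: stems whose last vowel is 'e' or 'o' change the last vowel to 'a'; stems whose last vowel is 'i' add ha- … -ir around the stem.
So zovpur → mizovpur.

mizovpur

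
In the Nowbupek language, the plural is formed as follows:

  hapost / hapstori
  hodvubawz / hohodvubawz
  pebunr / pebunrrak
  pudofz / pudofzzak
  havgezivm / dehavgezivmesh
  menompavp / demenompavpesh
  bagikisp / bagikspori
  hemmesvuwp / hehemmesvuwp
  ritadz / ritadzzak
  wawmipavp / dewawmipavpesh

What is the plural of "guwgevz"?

bagikisp and wawmipavp both end in -p yet inflect differently (bagikspori, dewawmipavpesh), so the final letter is not what conditions the rule; the second-to-last letter is.
"guwgevz" has second-to-last letter 'v'. The stems whose second-to-last letter is 'v' (havgezivm → dehavgezivmesh, wawmipavp → dewawmipavpesh, menompavp → demenompavpesh) add de- … -esh around the stem.
The other patterns: stems whose second-to-last letter is 's' delete the last vowel and add -ori; stems whose second-to-last letter is 'w' repeat the first consonant+vowel as a prefix; stems whose second-to-last letter is 'd', 'f' or 'n' double the final consonant and add -ak.
So guwgevz → deguwgevzesh.

deguwgevzesh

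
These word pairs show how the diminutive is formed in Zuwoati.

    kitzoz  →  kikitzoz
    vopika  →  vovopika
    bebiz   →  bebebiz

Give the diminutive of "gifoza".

gigifoza

Every pair shown (kitzoz → kikitzoz, vopika → vovopika, bebiz → bebebiz) follows the same rule: repeat the first consonant+vowel as a prefix.
So gifoza → gigifoza.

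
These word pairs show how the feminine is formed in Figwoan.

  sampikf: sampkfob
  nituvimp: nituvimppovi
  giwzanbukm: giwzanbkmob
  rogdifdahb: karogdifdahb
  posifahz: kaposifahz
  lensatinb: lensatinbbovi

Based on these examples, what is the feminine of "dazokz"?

dazkzob

"dazokz" has second-to-last letter 'k'. The stems whose second-to-last letter is 'k' (sampikf → sampkfob, giwzanbukm → giwzanbkmob) delete the last vowel and add -ob.
The other patterns: stems whose second-to-last letter is 'h' add the prefix ka-; stems whose second-to-last letter is 'm' or 'n' double the final consonant and add -ovi.
So dazokz → dazkzob.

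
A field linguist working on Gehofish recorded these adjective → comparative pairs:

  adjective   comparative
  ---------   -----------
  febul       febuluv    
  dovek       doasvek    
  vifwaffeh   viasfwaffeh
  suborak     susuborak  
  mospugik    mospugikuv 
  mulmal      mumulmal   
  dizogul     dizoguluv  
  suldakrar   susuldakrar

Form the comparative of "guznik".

guznikuv

mulmal and febul both end in -l yet inflect differently (mumulmal, febuluv), so the final letter is not what conditions the rule; the last vowel is.
"guznik" has last vowel 'i'. The one such stem in the data (mospugik → mospugikuv) adds -uv, so the same rule applies.
The other patterns: stems whose last vowel is 'a' repeat the first consonant+vowel as a prefix; stems whose last vowel is 'e' insert -as- after the first vowel.
So guznik → guznikuv.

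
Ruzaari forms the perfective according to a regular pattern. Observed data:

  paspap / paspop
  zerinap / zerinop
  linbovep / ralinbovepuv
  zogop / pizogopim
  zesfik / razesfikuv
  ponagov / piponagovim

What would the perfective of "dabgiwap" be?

dabgiwop

"dabgiwap" has last vowel 'a'. The stems whose last vowel is 'a' (zerinap → zerinop, paspap → paspop) change the last vowel to 'o'.
So dabgiwap → dabgiwop.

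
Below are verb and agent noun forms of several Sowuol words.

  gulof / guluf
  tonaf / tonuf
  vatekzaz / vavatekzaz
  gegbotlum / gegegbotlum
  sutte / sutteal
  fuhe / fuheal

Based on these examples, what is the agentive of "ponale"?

ponaleal

tonaf and vatekzaz both have last vowel 'a' yet inflect differently (tonuf, vavatekzaz), so the last vowel is not what conditions the rule; the final letter is.
"ponale" ends in -e. The stems ending in -e (sutte → sutteal, fuhe → fuheal) add -al.
The other patterns: stems ending in -f change the last vowel to 'u'; stems ending in -m or -z repeat the first consonant+vowel as a prefix.
So ponale → ponaleal.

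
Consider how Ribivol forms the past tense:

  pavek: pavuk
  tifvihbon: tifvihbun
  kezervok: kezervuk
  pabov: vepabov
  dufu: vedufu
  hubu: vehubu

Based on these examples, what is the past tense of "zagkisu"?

vezagkisu

tifvihbon and pabov both have last vowel 'o' yet inflect differently (tifvihbun, vepabov), so the last vowel is not what conditions the rule; the final letter is.
"zagkisu" ends in -u. The stems ending in -u (hubu → vehubu, dufu → vedufu) add the prefix ve-.
So zagkisu → vezagkisu.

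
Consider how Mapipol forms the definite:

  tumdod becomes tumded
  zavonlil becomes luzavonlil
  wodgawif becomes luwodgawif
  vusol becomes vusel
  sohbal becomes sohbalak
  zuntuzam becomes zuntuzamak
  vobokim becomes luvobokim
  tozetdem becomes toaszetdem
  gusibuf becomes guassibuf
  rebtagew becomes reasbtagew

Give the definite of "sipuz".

zuntuzam and tozetdem both end in -m yet inflect differently (zuntuzamak, toaszetdem), so the final letter is not what conditions the rule; the last vowel is.
"sipuz" has last vowel 'u'. The one such stem in the data (gusibuf → guassibuf) inserts -as- after the first vowel (as do tozetdem, rebtagew), so the same rule applies.
So sipuz → siaspuz.

siaspuz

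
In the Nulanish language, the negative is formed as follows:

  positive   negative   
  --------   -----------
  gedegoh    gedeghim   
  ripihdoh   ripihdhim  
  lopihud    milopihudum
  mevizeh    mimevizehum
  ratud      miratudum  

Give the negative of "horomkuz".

ripihdoh and mevizeh both end in -h yet inflect differently (ripihdhim, mimevizehum), so the final letter is not what conditions the rule; the last vowel is.
"horomkuz" has last vowel 'u'. The stems whose last vowel is 'u' (lopihud → milopihudum, ratud → miratudum) add mi- … -um around the stem.
So horomkuz → mihoromkuzum.

mihoromkuzum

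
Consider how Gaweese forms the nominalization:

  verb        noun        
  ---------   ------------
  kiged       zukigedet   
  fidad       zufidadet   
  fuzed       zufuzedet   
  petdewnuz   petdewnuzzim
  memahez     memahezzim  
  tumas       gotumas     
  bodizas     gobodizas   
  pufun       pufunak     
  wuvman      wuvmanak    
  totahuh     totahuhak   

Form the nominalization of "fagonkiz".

fagonkizzim

kiged and memahez both have last vowel 'e' yet inflect differently (zukigedet, memahezzim), so the last vowel is not what conditions the rule; the final letter is.
"fagonkiz" ends in -z. The stems ending in -z (petdewnuz → petdewnuzzim, memahez → memahezzim) double the final consonant and add -im.
The other patterns: stems ending in -d add zu- … -et around the stem; stems ending in -s add the prefix go-; stems ending in -h or -n add -ak.
So fagonkiz → fagonkizzim.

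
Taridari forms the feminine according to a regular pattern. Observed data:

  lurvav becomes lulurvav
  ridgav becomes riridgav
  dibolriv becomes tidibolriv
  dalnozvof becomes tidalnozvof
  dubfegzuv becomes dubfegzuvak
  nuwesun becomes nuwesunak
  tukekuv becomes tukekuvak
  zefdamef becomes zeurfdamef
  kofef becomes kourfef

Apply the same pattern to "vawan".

vavawan

lurvav and dibolriv both end in -v yet inflect differently (lulurvav, tidibolriv), so the final letter is not what conditions the rule; the last vowel is.
"vawan" has last vowel 'a'. The stems whose last vowel is 'a' (lurvav → lulurvav, ridgav → riridgav) repeat the first consonant+vowel as a prefix.
The other patterns: stems whose last vowel is 'i' or 'o' add the prefix ti-; stems whose last vowel is 'u' add -ak; stems whose last vowel is 'e' insert -ur- after the first vowel.
So vawan → vavawan.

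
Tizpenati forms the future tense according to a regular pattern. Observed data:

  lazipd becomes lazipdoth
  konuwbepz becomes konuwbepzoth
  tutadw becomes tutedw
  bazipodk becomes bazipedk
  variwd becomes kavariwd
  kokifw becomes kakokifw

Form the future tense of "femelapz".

femelapzoth

lazipd and variwd both end in -d yet inflect differently (lazipdoth, kavariwd), so the final letter is not what conditions the rule; the second-to-last letter is.
"femelapz" has second-to-last letter 'p'. The stems whose second-to-last letter is 'p' (lazipd → lazipdoth, konuwbepz → konuwbepzoth) add -oth.
The other patterns: stems whose second-to-last letter is 'd' change the last vowel to 'e'; stems whose second-to-last letter is 'f' or 'w' add the prefix ka-.
So femelapz → femelapzoth.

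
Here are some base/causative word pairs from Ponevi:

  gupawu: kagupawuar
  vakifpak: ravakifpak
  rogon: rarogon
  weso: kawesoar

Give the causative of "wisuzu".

"wisuzu" ends in a vowel. The stems ending in a vowel (weso → kawesoar, gupawu → kagupawuar) add ka- … -ar around the stem.
The other pattern: stems ending in a consonant add the prefix ra-.
So wisuzu → kawisuzuar.

kawisuzuar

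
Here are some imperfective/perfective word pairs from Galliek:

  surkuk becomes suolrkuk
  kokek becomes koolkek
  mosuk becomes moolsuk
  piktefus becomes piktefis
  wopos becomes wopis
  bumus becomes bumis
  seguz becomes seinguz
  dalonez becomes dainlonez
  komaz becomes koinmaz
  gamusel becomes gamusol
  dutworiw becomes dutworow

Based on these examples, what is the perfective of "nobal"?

"nobal" ends in -l. The one such stem in the data (gamusel → gamusol) changes the last vowel to 'o' (as does dutworiw), so the same rule applies.
The other patterns: stems ending in -k insert -ol- after the first vowel; stems ending in -s change the last vowel to 'i'; stems ending in -z insert -in- after the first vowel.
So nobal → nobol.

nobol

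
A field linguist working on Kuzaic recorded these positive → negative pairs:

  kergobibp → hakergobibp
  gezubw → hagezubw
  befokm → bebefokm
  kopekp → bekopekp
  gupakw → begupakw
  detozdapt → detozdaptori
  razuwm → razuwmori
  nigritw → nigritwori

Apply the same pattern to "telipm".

kergobibp and kopekp both end in -p yet inflect differently (hakergobibp, bekopekp), so the final letter is not what conditions the rule; the second-to-last letter is.
"telipm" has second-to-last letter 'p'. The one such stem in the data (detozdapt → detozdaptori) adds -ori, so the same rule applies.
The other patterns: stems whose second-to-last letter is 'b' add the prefix ha-; stems whose second-to-last letter is 'k' add the prefix be-.
So telipm → telipmori.

telipmori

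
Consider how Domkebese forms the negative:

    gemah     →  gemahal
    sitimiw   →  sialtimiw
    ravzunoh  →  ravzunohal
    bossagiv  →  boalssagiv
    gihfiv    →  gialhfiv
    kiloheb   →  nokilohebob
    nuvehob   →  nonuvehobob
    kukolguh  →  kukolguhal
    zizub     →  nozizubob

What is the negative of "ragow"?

kukolguh and zizub both have last vowel 'u' yet inflect differently (kukolguhal, nozizubob), so the last vowel is not what conditions the rule; the final letter is.
"ragow" ends in -w. The one such stem in the data (sitimiw → sialtimiw) inserts -al- after the first vowel (as do gihfiv, bossagiv), so the same rule applies.
The other patterns: stems ending in -h add -al; stems ending in -b add no- … -ob around the stem.
So ragow → raalgow.

raalgow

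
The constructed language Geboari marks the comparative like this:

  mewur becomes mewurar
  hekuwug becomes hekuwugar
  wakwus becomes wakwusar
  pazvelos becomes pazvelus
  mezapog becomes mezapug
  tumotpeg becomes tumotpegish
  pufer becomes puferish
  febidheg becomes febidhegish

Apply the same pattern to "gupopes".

wakwus and pazvelos both end in -s yet inflect differently (wakwusar, pazvelus), so the final letter is not what conditions the rule; the last vowel is.
"gupopes" has last vowel 'e'. The stems whose last vowel is 'e' (tumotpeg → tumotpegish, pufer → puferish, febidheg → febidhegish) add -ish.
The other patterns: stems whose last vowel is 'u' add -ar; stems whose last vowel is 'o' change the last vowel to 'u'.
So gupopes → gupopesish.

gupopesish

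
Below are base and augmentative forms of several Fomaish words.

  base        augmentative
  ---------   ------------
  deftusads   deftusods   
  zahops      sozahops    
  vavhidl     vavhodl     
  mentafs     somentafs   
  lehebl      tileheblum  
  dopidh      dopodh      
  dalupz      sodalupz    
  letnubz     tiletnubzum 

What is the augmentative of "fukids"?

fukods

vavhidl and lehebl both end in -l yet inflect differently (vavhodl, tileheblum), so the final letter is not what conditions the rule; the second-to-last letter is.
"fukids" has second-to-last letter 'd'. The stems whose second-to-last letter is 'd' (vavhidl → vavhodl, dopidh → dopodh, deftusads → deftusods) change the last vowel to 'o'.
The other patterns: stems whose second-to-last letter is 'b' add ti- … -um around the stem; stems whose second-to-last letter is 'f' or 'p' add the prefix so-.
So fukids → fukods.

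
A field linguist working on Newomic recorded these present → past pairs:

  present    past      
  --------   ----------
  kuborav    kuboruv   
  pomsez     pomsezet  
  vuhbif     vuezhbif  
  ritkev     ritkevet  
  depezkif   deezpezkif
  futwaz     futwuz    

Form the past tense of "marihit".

futwaz and pomsez both end in -z yet inflect differently (futwuz, pomsezet), so the final letter is not what conditions the rule; the last vowel is.
"marihit" has last vowel 'i'. The stems whose last vowel is 'i' (vuhbif → vuezhbif, depezkif → deezpezkif) insert -ez- after the first vowel.
So marihit → maezrihit.

maezrihit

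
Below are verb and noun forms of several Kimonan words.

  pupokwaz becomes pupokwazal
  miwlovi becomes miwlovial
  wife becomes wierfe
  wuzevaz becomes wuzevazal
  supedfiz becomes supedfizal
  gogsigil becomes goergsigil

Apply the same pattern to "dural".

miwlovi and gogsigil both have last vowel 'i' yet inflect differently (miwlovial, goergsigil), so the last vowel is not what conditions the rule; the final letter is.
"dural" ends in -l. The one such stem in the data (gogsigil → goergsigil) inserts -er- after the first vowel (as does wife), so the same rule applies.
The other pattern: stems ending in -i or -z add -al.
So dural → duerral.

duerral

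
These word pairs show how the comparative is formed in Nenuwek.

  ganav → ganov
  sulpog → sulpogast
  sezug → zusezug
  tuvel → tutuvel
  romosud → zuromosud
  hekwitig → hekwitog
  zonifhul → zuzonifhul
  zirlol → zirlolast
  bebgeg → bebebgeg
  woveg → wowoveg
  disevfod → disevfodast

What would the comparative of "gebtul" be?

zugebtul

"gebtul" has last vowel 'u'. The stems whose last vowel is 'u' (zonifhul → zuzonifhul, sezug → zusezug, romosud → zuromosud) add the prefix zu-.
So gebtul → zugebtul.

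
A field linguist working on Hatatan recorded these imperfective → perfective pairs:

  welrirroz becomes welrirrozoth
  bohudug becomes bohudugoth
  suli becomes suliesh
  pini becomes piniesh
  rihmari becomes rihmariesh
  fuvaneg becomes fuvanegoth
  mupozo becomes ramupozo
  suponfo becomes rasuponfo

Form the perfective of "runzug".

runzugoth

mupozo and welrirroz both have last vowel 'o' yet inflect differently (ramupozo, welrirrozoth), so the last vowel is not what conditions the rule; the final letter is.
"runzug" ends in -g. The stems ending in -g (bohudug → bohudugoth, fuvaneg → fuvanegoth) add -oth.
So runzug → runzugoth.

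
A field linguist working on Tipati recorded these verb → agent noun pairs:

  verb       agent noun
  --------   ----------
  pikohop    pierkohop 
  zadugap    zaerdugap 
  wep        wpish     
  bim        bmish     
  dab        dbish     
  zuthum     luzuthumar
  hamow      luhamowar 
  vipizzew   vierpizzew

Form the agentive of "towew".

"towew" has 2 vowels. The stems with 2 vowels (hamow → luhamowar, zuthum → luzuthumar) add lu- … -ar around the stem.
So towew → lutowewar.

lutowewar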